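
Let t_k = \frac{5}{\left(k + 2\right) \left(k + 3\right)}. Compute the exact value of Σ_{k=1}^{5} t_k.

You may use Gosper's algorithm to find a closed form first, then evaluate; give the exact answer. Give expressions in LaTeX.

The ratio is (k + 2)/(k + 4).
So A=k + 2 and B=k + 4, with C=1.
Set up (k + 2)·f(k+1) − (k + 3)·f(k) − (1) = 0.
Degrees (1,1,0) ⇒ d ≤ 1.
A polynomial solution: f(k) = k/2.
Get s_k = R·t_k = 5*k/(2*(k + 2)) with R(k) = B(k−1)f(k)/C(k) = k*(k + 3)/2.
Check: Δs_k = 5/(k**2 + 5*k + 6). ✓
Σ_(k=1)^(5) t_k = s_(6) − s_(1) = 15/8 − (5/6) = 25/24.

Σ = 25/24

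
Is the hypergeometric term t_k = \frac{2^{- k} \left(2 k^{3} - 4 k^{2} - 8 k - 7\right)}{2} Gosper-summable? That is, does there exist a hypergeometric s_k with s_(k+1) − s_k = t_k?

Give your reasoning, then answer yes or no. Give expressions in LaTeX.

Yes. s_k = 2^{- k} \left(- 2 k^{3} - 2 k^{2} - 2 k + 1\right).

Compute t_(k+1)/t_k: get (k**3 + k**2 - 5*k - 17/2)/(2*k**3 - 4*k**2 - 8*k - 7).
A = 1/2, B = 1, C = k**3 - 2*k**2 - 4*k - 7/2.
Solve (1/2)·f(k+1) − (1)·f(k) = k**3 - 2*k**2 - 4*k - 7/2.
d = 3 from the (0,0,3) case.
A polynomial solution: f(k) = -2*k**3 - 2*k**2 - 2*k + 1.
So s_k = (B(k−1)f/C)·t_k = (-2*(2*k**3 + 2*k**2 + 2*k - 1)/(2*k**3 - 4*k**2 - 8*k - 7))·t_k = (-2*k**3 - 2*k**2 - 2*k + 1)/2**k.
Check: Δs_k = (2*k**3 - 4*k**2 - 8*k - 7)/(2*2**k). ✓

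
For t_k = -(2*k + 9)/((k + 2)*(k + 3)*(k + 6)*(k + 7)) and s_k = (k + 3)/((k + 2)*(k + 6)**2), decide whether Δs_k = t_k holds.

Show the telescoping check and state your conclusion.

Invalid: residual 3*(3*k**2 + 31*k + 75)/(k**6 + 31*k**5 + 389*k**4 + 2513*k**3 + 8742*k**2 + 15372*k + 10584) ≠ 0.

s_(k+1) = (k + 4)/((k + 3)*(k + 7)**2)
s_(k+1) − s_k = ((k + 2)*(k + 4)*(k + 6)**2 - (k + 3)**2*(k + 7)**2)/((k + 2)*(k + 3)*(k + 6)**2*(k + 7)**2)
(s_(k+1) − s_k) − t_k = 3*(3*k**2 + 31*k + 75)/(k**6 + 31*k**5 + 389*k**4 + 2513*k**3 + 8742*k**2 + 15372*k + 10584)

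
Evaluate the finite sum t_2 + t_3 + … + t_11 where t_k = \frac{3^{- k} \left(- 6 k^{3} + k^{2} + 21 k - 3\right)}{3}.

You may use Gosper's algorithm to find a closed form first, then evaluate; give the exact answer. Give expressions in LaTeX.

r(k) = (6*k**3 + 17*k**2 - 5*k - 13)/(3*(6*k**3 - k**2 - 21*k + 3)) after simplifying.
Take A(k)=1/3, B(k)=1, C(k)=k**3 - k**2/6 - 7*k/2 + 1/2.
Need (1/3)·f(k+1) − (1)·f(k) = k**3 - k**2/6 - 7*k/2 + 1/2.
Degrees (0,0,3) ⇒ d ≤ 3.
Match coefficients ⇒ f(k) = -(k + 2)*(3*k**2 - 2*k + 2)/2.
Get s_k = R·t_k = (3*k**3 + 4*k**2 - 2*k + 4)/3**k with R(k) = B(k−1)f(k)/C(k) = -3*(k + 2)*(3*k**2 - 2*k + 2)/(6*k**3 - k**2 - 21*k + 3).
Check: Δs_k = (-6*k**3 + k**2 + 21*k - 3)/(3*3**k). ✓
Σ_(k=2)^(11) t_k = s_(12) − s_(2) = 5740/531441 − (40/9) = -2356220/531441.

Σ = -2356220/531441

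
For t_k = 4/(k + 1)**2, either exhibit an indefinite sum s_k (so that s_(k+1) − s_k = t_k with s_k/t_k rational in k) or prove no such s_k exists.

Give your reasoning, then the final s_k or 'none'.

Ratio r(k) = (k + 1)**2/(k + 2)**2.
Factor: A=k**2 + 2*k + 1; B=k**2 + 4*k + 4; C=1.
Need (k**2 + 2*k + 1)·f(k+1) − (k**2 + 2*k + 1)·f(k) = 1.
Degrees (2,2,0) ⇒ d ≤ 0.
Generic f = c0 gives residual -1; -1 = 0 cannot hold, so t_k is not Gosper-summable.

not Gosper-summable; s_k does not exist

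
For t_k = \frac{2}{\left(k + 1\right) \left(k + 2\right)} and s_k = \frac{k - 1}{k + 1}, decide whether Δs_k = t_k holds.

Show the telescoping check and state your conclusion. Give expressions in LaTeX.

s_(k+1) = k/(k + 2)
s_(k+1) − s_k = 2/(k**2 + 3*k + 2)
(s_(k+1) − s_k) − t_k = 0

valid (s_(k+1) − s_k reduces to t_k)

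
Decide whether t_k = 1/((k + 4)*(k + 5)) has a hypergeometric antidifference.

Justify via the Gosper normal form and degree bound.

Yes. s_k = k/(4*(k + 4)).

r(k) = (k + 4)/(k + 6) after simplifying.
Normal form (A,B,C) = (k + 4, k + 6, 1).
Solve (k + 4)·f(k+1) − (k + 5)·f(k) = 1.
Bound: deg f ≤ 1.
A polynomial solution: f(k) = k/4.
Certificate R = B(k−1)f/C = k*(k + 5)/4 gives s_k = k/(4*(k + 4)).
Δs = 1/(k**2 + 9*k + 20), as required.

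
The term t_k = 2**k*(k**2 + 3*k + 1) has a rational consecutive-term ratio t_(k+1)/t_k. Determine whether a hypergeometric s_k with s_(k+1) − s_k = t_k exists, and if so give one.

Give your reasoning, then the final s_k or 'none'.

The ratio is 2*(k**2 + 5*k + 5)/(k**2 + 3*k + 1).
Take A(k)=2, B(k)=1, C(k)=k**2 + 3*k + 1.
Solve (2)·f(k+1) − (1)·f(k) = k**2 + 3*k + 1.
From deg A=0, deg B=0, deg C=2: d=2.
A polynomial solution: f(k) = k**2 - k + 1.
Get s_k = R·t_k = 2**k*(k**2 - k + 1) with R(k) = B(k−1)f(k)/C(k) = (k**2 - k + 1)/(k**2 + 3*k + 1).
s_(k+1) − s_k = 2**k*(k**2 + 3*k + 1) = t_k.

s_k = 2**k*(k**2 - k + 1)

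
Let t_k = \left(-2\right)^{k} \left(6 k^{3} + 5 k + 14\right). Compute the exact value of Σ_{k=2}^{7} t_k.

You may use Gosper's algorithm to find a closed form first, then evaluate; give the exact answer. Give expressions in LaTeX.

Ratio r(k) = 2*(-5*k - 6*(k + 1)**3 - 19)/(6*k**3 + 5*k + 14).
Gosper form: A/B · C(k+1)/C(k) with A=-2, B=1, C=k**3 + 5*k/6 + 7/3.
Need (-2)·f(k+1) − (1)·f(k) = k**3 + 5*k/6 + 7/3.
d = 3 from the (0,0,3) case.
Solve for f: f(k) = -(2*k**3 - 4*k**2 + 3*k + 4)/6 (degree 3 ≤ 3).
Get s_k = R·t_k = (-2)**k*(-2*k**3 + 4*k**2 - 3*k - 4) with R(k) = B(k−1)f(k)/C(k) = -(2*k**3 - 4*k**2 + 3*k + 4)/(6*k**3 + 5*k + 14).
Verify: (-2)**k*(6*k**3 + 5*k + 14) matches t_k.
Sum = s_(8) − s_(2); s_(8) = -203776, s_(2) = -40 ⇒ -203736.

Σ = -203736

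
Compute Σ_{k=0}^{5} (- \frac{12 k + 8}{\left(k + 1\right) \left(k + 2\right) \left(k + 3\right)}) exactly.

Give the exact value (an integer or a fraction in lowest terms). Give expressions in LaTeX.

Compute t_(k+1)/t_k: get (k + 1)*(3*k + 5)/((k + 4)*(3*k + 2)).
Factor: A=k + 1; B=k + 4; C=k + 2/3.
f must satisfy (k + 1)·f(k+1) − (k + 3)·f(k) = k + 2/3.
d = 2 from the (1,1,1) case.
Solving with deg f ≤ 2: f(k) = k*(5*k + 3)/12.
Get s_k = R·t_k = -k*(5*k + 3)/((k + 1)*(k + 2)) with R(k) = B(k−1)f(k)/C(k) = k*(k + 3)*(5*k + 3)/(4*(3*k + 2)).
s_(k+1) − s_k = 4*(-3*k - 2)/(k**3 + 6*k**2 + 11*k + 6) = t_k.
Σ_(k=0)^(5) t_k = s_(6) − s_(0) = -99/28 − (0) = -99/28.

Σ = -99/28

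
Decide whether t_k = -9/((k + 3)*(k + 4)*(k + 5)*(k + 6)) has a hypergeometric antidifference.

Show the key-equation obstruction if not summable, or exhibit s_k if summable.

Yes. s_k = k*(-k**2 - 12*k - 47)/(20*(k + 3)*(k + 4)*(k + 5)).

Step 1: r(k) = (k + 3)/(k + 7).
So A=k + 3 and B=k + 7, with C=1.
Set up (k + 3)·f(k+1) − (k + 6)·f(k) − (1) = 0.
Bound: deg f ≤ 3.
A polynomial solution: f(k) = k*(k**2 + 12*k + 47)/180.
So s_k = (B(k−1)f/C)·t_k = (k*(k + 6)*(k**2 + 12*k + 47)/180)·t_k = k*(-k**2 - 12*k - 47)/(20*(k + 3)*(k + 4)*(k + 5)).
Δs = -9/(k**4 + 18*k**3 + 119*k**2 + 342*k + 360), as required.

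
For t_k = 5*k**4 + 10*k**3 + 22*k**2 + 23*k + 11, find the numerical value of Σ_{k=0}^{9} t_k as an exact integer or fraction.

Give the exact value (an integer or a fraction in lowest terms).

Compute t_(k+1)/t_k: get (5*k**4 + 30*k**3 + 82*k**2 + 117*k + 71)/(5*k**4 + 10*k**3 + 22*k**2 + 23*k + 11).
Normal form (A,B,C) = (1, 1, k**4 + 2*k**3 + 22*k**2/5 + 23*k/5 + 11/5).
Key eq: (1)·f(k+1) = (1)·f(k) + (k**4 + 2*k**3 + 22*k**2/5 + 23*k/5 + 11/5).
From deg A=0, deg B=0, deg C=4: d=5.
Solving with deg f ≤ 5: f(k) = k*(k**4 + 4*k**2 + 3*k + 3)/5.
Then R = B(k−1)f/C = k*(k**4 + 4*k**2 + 3*k + 3)/(5*k**4 + 10*k**3 + 22*k**2 + 23*k + 11), so s_k = R(k)·t_k = k*(k**4 + 4*k**2 + 3*k + 3).
s_(k+1) − s_k = 5*k**4 + 10*k**3 + 22*k**2 + 23*k + 11 = t_k.
Evaluate s at k=10 and k=0: 104330 and 0; difference 104330.

Σ = 104330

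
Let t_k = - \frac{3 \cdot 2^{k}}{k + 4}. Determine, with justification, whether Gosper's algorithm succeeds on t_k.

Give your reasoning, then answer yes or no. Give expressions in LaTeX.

The ratio is 2*(k + 4)/(k + 5).
Gosper form: A/B · C(k+1)/C(k) with A=2*k + 8, B=k + 5, C=1.
Need (2*k + 8)·f(k+1) − (k + 4)·f(k) = 1.
From deg A=1, deg B=1, deg C=0: d=-1.
deg f ≤ -1 is impossible — no certificate.

No — t_k has no hypergeometric antidifference.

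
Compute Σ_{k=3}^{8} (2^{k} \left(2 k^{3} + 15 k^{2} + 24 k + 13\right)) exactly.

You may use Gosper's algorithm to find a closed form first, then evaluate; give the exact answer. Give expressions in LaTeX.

Σ = 871776

The ratio is 2*(2*k**3 + 21*k**2 + 60*k + 54)/(2*k**3 + 15*k**2 + 24*k + 13).
So A=2 and B=1, with C=k**3 + 15*k**2/2 + 12*k + 13/2.
f must satisfy (2)·f(k+1) − (1)·f(k) = k**3 + 15*k**2/2 + 12*k + 13/2.
deg f ≤ 3 (via 0,0,3).
Coefficient equations give f(k) = (2*k**3 + 3*k**2 + 3)/2.
R(k) = B(k−1)·f(k)/C(k) = (2*k**3 + 3*k**2 + 3)/(2*k**3 + 15*k**2 + 24*k + 13); s_k = R·t_k = 2**k*(2*k**3 + 3*k**2 + 3).
Check: Δs_k = 2**k*(2*k**3 + 15*k**2 + 24*k + 13). ✓
Evaluate s at k=9 and k=3: 872448 and 672; difference 871776.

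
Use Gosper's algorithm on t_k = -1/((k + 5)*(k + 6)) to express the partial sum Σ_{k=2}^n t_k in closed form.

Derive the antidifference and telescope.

Step 1: r(k) = (k + 5)/(k + 7).
So A=k + 5 and B=k + 7, with C=1.
f must satisfy (k + 5)·f(k+1) − (k + 6)·f(k) = 1.
Degrees (1,1,0) ⇒ d ≤ 1.
Solve for f: f(k) = k/5 (degree 1 ≤ 1).
R(k) = B(k−1)·f(k)/C(k) = k*(k + 6)/5; s_k = R·t_k = -k/(5*k + 25).
Check: Δs_k = -1/(k**2 + 11*k + 30). ✓
Σ_(k=2)^n t_k = s_(n+1) − s_(2) = ((-n - 1)/(5*(n + 6))) − (-2/35), i.e. (1 - n)/(7*(n + 6)).

S(n) = (1 - n)/(7*(n + 6))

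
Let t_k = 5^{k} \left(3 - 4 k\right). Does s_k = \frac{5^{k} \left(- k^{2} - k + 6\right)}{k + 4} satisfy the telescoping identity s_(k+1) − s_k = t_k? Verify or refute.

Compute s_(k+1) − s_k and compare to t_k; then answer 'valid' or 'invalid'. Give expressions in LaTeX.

Invalid: residual \frac{5^{k} \left(4 k^{2} + 12 k - 10\right)}{k^{2} + 9 k + 20} ≠ 0.

s_(k+1) = 5**(k + 1)*(-k - (k + 1)**2 + 5)/(k + 5)
s_(k+1) − s_k = 5**k*(-4*k**3 - 29*k**2 - 41*k + 50)/(k**2 + 9*k + 20)
(s_(k+1) − s_k) − t_k = 5**k*(4*k**2 + 12*k - 10)/(k**2 + 9*k + 20)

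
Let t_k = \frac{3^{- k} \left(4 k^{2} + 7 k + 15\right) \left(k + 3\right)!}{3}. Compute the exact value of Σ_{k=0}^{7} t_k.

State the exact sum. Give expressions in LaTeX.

Σ = 15277286/81

Compute t_(k+1)/t_k: get (k + 4)*(7*k + 4*(k + 1)**2 + 22)/(3*(4*k**2 + 7*k + 15)).
Take A(k)=k/3 + 4/3, B(k)=1, C(k)=k**2 + 7*k/4 + 15/4.
Need (k/3 + 4/3)·f(k+1) − (1)·f(k) = k**2 + 7*k/4 + 15/4.
Degrees (1,0,2) ⇒ d ≤ 1.
A polynomial solution: f(k) = 3*(4*k - 1)/4.
Then R = B(k−1)f/C = 3*(4*k - 1)/(4*k**2 + 7*k + 15), so s_k = R(k)·t_k = (4*k - 1)*factorial(k + 3)/3**k.
Δs = (4*k**2 + 7*k + 15)*factorial(k + 3)/(3*3**k), as required.
Σ_(k=0)^(7) t_k = s_(8) − s_(0) = 15276800/81 − (-6) = 15277286/81.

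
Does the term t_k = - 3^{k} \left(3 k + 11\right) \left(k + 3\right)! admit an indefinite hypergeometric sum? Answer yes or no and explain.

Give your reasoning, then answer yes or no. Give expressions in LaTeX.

Ratio r(k) = 3*(k + 4)*(3*k + 14)/(3*k + 11).
So A=3*k + 12 and B=1, with C=k + 11/3.
Set up (3*k + 12)·f(k+1) − (1)·f(k) − (k + 11/3) = 0.
d = 0 from the (1,0,1) case.
A polynomial solution: f(k) = 1/3.
R(k) = B(k−1)·f(k)/C(k) = 1/(3*k + 11); s_k = R·t_k = -3**k*factorial(k + 3).
s_(k+1) − s_k = -3**k*(3*k + 11)*factorial(k + 3) = t_k.

Yes. s_k = - 3^{k} \left(k + 3\right)!.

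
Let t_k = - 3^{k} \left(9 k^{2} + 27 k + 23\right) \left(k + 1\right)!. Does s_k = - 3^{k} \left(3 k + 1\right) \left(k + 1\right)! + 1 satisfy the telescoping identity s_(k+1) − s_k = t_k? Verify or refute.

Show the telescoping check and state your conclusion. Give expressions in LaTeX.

s_(k+1) = -3**(k + 1)*(3*k + 4)*factorial(k + 2) + 1
s_(k+1) − s_k = -3**k*(9*k**2 + 27*k + 23)*factorial(k + 1)
(s_(k+1) − s_k) − t_k = 0

Valid — Δs_k = t_k.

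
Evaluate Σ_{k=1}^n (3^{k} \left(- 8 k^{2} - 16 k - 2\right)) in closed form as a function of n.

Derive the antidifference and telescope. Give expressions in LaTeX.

S(n) = - 12 \cdot 3^{n} n^{2} - 12 \cdot 3^{n} n - 3 \cdot 3^{n} + 3

r(k) = 3*(4*k**2 + 16*k + 13)/(4*k**2 + 8*k + 1) after simplifying.
Normal form (A,B,C) = (3, 1, k**2 + 2*k + 1/4).
Key eq: (3)·f(k+1) = (1)·f(k) + (k**2 + 2*k + 1/4).
From deg A=0, deg B=0, deg C=2: d=2.
Solve for f: f(k) = (2*k - 1)**2/8 (degree 2 ≤ 2).
R(k) = B(k−1)·f(k)/C(k) = (2*k - 1)**2/(2*(4*k**2 + 8*k + 1)); s_k = R·t_k = 3**k*(-4*k**2 + 4*k - 1).
Check: Δs_k = 3**k*(-8*k**2 - 16*k - 2). ✓
s_(n+1) = 3**(n + 1)*(-4*n**2 - 4*n - 1) and s_(1) = -3, so S(n) = -12*3**n*n**2 - 12*3**n*n - 3*3**n + 3.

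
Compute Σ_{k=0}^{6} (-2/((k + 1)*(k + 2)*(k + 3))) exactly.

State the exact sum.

Σ = -35/72

The ratio is (k + 1)/(k + 4).
A = k + 1, B = k + 4, C = 1.
f must satisfy (k + 1)·f(k+1) − (k + 3)·f(k) = 1.
Degrees (1,1,0) ⇒ d ≤ 2.
Solve for f: f(k) = k*(k + 3)/4 (degree 2 ≤ 2).
So s_k = (B(k−1)f/C)·t_k = (k*(k + 3)**2/4)·t_k = k*(-k - 3)/(2*(k + 1)*(k + 2)).
Verify: -2/(k**3 + 6*k**2 + 11*k + 6) matches t_k.
Evaluate s at k=7 and k=0: -35/72 and 0; difference -35/72.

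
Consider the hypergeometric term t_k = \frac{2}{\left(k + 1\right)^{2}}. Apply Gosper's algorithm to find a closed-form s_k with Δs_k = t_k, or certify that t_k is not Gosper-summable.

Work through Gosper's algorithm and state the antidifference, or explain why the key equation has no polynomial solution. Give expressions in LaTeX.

Step 1: r(k) = (k + 1)**2/(k + 2)**2.
So A=k**2 + 2*k + 1 and B=k**2 + 4*k + 4, with C=1.
Key eq: (k**2 + 2*k + 1)·f(k+1) = (k**2 + 2*k + 1)·f(k) + (1).
Bound: deg f ≤ 0.
Put f(k) = c0: A·f(k+1) − B(k−1)·f(k) − C = -1; need -1 = 0 — inconsistent ⇒ no f, not summable.

no hypergeometric antidifference exists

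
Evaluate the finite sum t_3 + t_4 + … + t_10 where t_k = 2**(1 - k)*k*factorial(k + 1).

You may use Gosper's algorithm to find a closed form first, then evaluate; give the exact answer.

r(k) = (k + 1)*(k + 2)/(2*k) after simplifying.
A = k/2 + 1, B = 1, C = k.
f must satisfy (k/2 + 1)·f(k+1) − (1)·f(k) = k.
deg f ≤ 0 (via 1,0,1).
Coefficient equations give f(k) = 2.
So s_k = (B(k−1)f/C)·t_k = (2/k)·t_k = 2**(2 - k)*factorial(k + 1).
Δs = 2**(1 - k)*k*factorial(k + 1), as required.
Telescoping: Σ = s_(11) − s_(3) = 935550 − (12) = 935538.

Σ = 935538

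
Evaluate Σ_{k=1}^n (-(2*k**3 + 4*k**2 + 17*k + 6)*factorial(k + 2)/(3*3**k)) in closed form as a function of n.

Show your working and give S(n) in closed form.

r(k) = (2*k**4 + 16*k**3 + 61*k**2 + 122*k + 87)/(3*(2*k**3 + 4*k**2 + 17*k + 6)) after simplifying.
A = k/3 + 1, B = 1, C = k**3 + 2*k**2 + 17*k/2 + 3.
Key eq: (k/3 + 1)·f(k+1) = (1)·f(k) + (k**3 + 2*k**2 + 17*k/2 + 3).
Bound: deg f ≤ 2.
Solve for f: f(k) = 3*(2*k**2 + 3)/2 (degree 2 ≤ 2).
Certificate R = B(k−1)f/C = 3*(2*k**2 + 3)/(2*k**3 + 4*k**2 + 17*k + 6) gives s_k = -(2*k**2 + 3)*factorial(k + 2)/3**k.
Check: Δs_k = -(2*k**3 + 4*k**2 + 17*k + 6)*factorial(k + 2)/(3*3**k). ✓
s_(n+1) = -3**(-n - 1)*(2*n**2 + 4*n + 5)*factorial(n + 3) and s_(1) = -10, so S(n) = (30*3**n - 2*n**5*factorial(n) - 16*n**4*factorial(n) - 51*n**3*factorial(n) - 86*n**2*factorial(n) - 79*n*factorial(n) - 30*factorial(n))/(3*3**n).

S(n) = (30*3**n - 2*n**5*factorial(n) - 16*n**4*factorial(n) - 51*n**3*factorial(n) - 86*n**2*factorial(n) - 79*n*factorial(n) - 30*factorial(n))/(3*3**n)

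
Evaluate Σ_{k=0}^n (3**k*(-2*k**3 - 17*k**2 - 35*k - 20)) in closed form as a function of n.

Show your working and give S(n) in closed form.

S(n) = -3*3**n*n**3 - 21*3**n*n**2 - 36*3**n*n - 21*3**n + 1

t_(k+1)/t_k = 3*(2*k**3 + 23*k**2 + 75*k + 74)/(2*k**3 + 17*k**2 + 35*k + 20).
A = 3, B = 1, C = k**3 + 17*k**2/2 + 35*k/2 + 10.
f must satisfy (3)·f(k+1) − (1)·f(k) = k**3 + 17*k**2/2 + 35*k/2 + 10.
From deg A=0, deg B=0, deg C=3: d=3.
Solving with deg f ≤ 3: f(k) = (k**3 + 4*k**2 + k + 1)/2.
Get s_k = R·t_k = 3**k*(-k**3 - 4*k**2 - k - 1) with R(k) = B(k−1)f(k)/C(k) = (k**3 + 4*k**2 + k + 1)/((k + 1)*(2*k**2 + 15*k + 20)).
Verify: 3**k*(-2*k**3 - 17*k**2 - 35*k - 20) matches t_k.
Telescope: S(n) = s_(n+1) − s_(0) = 3**(n + 1)*(-n**3 - 7*n**2 - 12*n - 7) − (-1) = -3*3**n*n**3 - 21*3**n*n**2 - 36*3**n*n - 21*3**n + 1.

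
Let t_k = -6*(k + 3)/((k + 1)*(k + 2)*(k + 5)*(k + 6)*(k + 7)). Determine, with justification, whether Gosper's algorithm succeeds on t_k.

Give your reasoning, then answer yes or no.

Ratio r(k) = (k + 1)*(k + 4)*(k + 5)/((k + 3)**2*(k + 8)).
Normal form (A,B,C) = (k + 1, k + 8, k**3 + 10*k**2 + 33*k + 36).
Solve (k + 1)·f(k+1) − (k + 7)·f(k) = k**3 + 10*k**2 + 33*k + 36.
From deg A=1, deg B=1, deg C=3: d=6.
Solve for f: f(k) = k*(k + 2)*(k + 3)*(k + 4)*(k**2 + 12*k + 41)/90 (degree 6 ≤ 6).
R(k) = B(k−1)·f(k)/C(k) = k*(k + 2)*(k + 7)*(k**2 + 12*k + 41)/(90*(k + 3)); s_k = R·t_k = k*(-k**2 - 12*k - 41)/(15*(k**3 + 12*k**2 + 41*k + 30)).
s_(k+1) − s_k = 6*(-k - 3)/(k**5 + 21*k**4 + 163*k**3 + 567*k**2 + 844*k + 420) = t_k.

Yes. s_k = k*(-k**2 - 12*k - 41)/(15*(k**3 + 12*k**2 + 41*k + 30)).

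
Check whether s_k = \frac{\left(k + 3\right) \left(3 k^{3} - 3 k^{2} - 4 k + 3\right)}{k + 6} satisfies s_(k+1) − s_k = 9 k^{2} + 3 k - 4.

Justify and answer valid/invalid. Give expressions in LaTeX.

s_(k+1) = (3*k**4 + 18*k**3 + 23*k**2 - 5*k - 4)/(k + 7)
s_(k+1) − s_k = (9*k**4 + 102*k**3 + 233*k**2 + 20*k - 87)/(k**2 + 13*k + 42)
(s_(k+1) − s_k) − t_k = 9*(-2*k**3 - 20*k**2 - 6*k + 9)/(k**2 + 13*k + 42)

Invalid: residual \frac{9 \left(- 2 k^{3} - 20 k^{2} - 6 k + 9\right)}{k^{2} + 13 k + 42} ≠ 0.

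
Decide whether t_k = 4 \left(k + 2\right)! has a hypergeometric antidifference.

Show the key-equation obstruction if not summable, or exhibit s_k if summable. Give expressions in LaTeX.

No — t_k has no hypergeometric antidifference.

Compute t_(k+1)/t_k: get k + 3.
Gosper form: A/B · C(k+1)/C(k) with A=k + 3, B=1, C=1.
Set up (k + 3)·f(k+1) − (1)·f(k) − (1) = 0.
Degrees (1,0,0) ⇒ d ≤ -1.
d = -1 < 0 ⇒ no nonzero polynomial f; not summable.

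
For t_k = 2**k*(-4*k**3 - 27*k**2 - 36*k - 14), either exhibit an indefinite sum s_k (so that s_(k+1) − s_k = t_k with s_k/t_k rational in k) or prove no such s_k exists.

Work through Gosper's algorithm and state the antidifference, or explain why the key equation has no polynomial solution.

t_(k+1)/t_k = 2*(4*k**3 + 39*k**2 + 102*k + 81)/(4*k**3 + 27*k**2 + 36*k + 14).
Factor: A=2; B=1; C=k**3 + 27*k**2/4 + 9*k + 7/2.
Key eq: (2)·f(k+1) = (1)·f(k) + (k**3 + 27*k**2/4 + 9*k + 7/2).
Bound: deg f ≤ 3.
Coefficient equations give f(k) = k**2*(4*k + 3)/4.
Then R = B(k−1)f/C = k**2*(4*k + 3)/(4*k**3 + 27*k**2 + 36*k + 14), so s_k = R(k)·t_k = 2**k*k**2*(-4*k - 3).
Δs = 2**k*(-4*k**3 - 27*k**2 - 36*k - 14), as required.

s_k = 2**k*k**2*(-4*k - 3)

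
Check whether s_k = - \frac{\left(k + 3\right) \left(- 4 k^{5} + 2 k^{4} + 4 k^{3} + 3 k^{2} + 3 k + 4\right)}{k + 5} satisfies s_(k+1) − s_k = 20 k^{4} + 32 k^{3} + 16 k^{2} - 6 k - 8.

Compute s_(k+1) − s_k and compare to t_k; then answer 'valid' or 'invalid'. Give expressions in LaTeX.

Invalid: residual \frac{2 \left(- 16 k^{5} - 134 k^{4} - 180 k^{3} - 77 k^{2} + 35 k + 36\right)}{k^{2} + 11 k + 30} ≠ 0.

s_(k+1) = (4*k**6 + 34*k**5 + 100*k**4 + 125*k**3 + 43*k**2 - 48*k - 48)/(k + 6)
s_(k+1) − s_k = 2*(10*k**6 + 110*k**5 + 350*k**4 + 385*k**3 + 126*k**2 - 99*k - 84)/(k**2 + 11*k + 30)
(s_(k+1) − s_k) − t_k = 2*(-16*k**5 - 134*k**4 - 180*k**3 - 77*k**2 + 35*k + 36)/(k**2 + 11*k + 30)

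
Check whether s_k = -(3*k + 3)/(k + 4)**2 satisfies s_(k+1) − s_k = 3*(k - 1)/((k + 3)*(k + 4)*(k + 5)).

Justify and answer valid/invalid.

s_(k+1) = 3*(-k - 2)/(k + 5)**2
s_(k+1) − s_k = 3*(k**2 + 3*k - 7)/(k**4 + 18*k**3 + 121*k**2 + 360*k + 400)
(s_(k+1) − s_k) − t_k = 3*(-2*k**2 - 9*k - 1)/(k**5 + 21*k**4 + 175*k**3 + 723*k**2 + 1480*k + 1200)

Invalid: residual 3*(-2*k**2 - 9*k - 1)/(k**5 + 21*k**4 + 175*k**3 + 723*k**2 + 1480*k + 1200) ≠ 0.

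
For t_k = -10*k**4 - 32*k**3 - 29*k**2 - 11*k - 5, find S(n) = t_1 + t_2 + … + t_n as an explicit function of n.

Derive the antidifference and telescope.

t_(k+1)/t_k = (10*k**4 + 72*k**3 + 185*k**2 + 205*k + 87)/(10*k**4 + 32*k**3 + 29*k**2 + 11*k + 5).
Gosper form: A/B · C(k+1)/C(k) with A=1, B=1, C=k**4 + 16*k**3/5 + 29*k**2/10 + 11*k/10 + 1/2.
Need (1)·f(k+1) − (1)·f(k) = k**4 + 16*k**3/5 + 29*k**2/10 + 11*k/10 + 1/2.
Degrees (0,0,4) ⇒ d ≤ 5.
Solving with deg f ≤ 5: f(k) = k*(2*k**4 + 3*k**3 - 3*k**2 - k + 4)/10.
R(k) = B(k−1)·f(k)/C(k) = k*(2*k**4 + 3*k**3 - 3*k**2 - k + 4)/(10*k**4 + 32*k**3 + 29*k**2 + 11*k + 5); s_k = R·t_k = k*(-2*k**4 - 3*k**3 + 3*k**2 + k - 4).
Check: Δs_k = -10*k**4 - 32*k**3 - 29*k**2 - 11*k - 5. ✓
Evaluate: s_(n+1) = -2*n**5 - 13*n**4 - 29*n**3 - 28*n**2 - 15*n - 5; subtract s_(1) = -5 ⇒ S(n) = n*(-2*n**4 - 13*n**3 - 29*n**2 - 28*n - 15).

S(n) = n*(-2*n**4 - 13*n**3 - 29*n**2 - 28*n - 15)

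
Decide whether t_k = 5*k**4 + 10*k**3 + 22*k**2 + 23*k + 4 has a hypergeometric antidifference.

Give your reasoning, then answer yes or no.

Yes. s_k = k*(k**4 + 4*k**2 + 3*k - 4).

r(k) = (5*k**4 + 30*k**3 + 82*k**2 + 117*k + 64)/(5*k**4 + 10*k**3 + 22*k**2 + 23*k + 4) after simplifying.
Gosper form: A/B · C(k+1)/C(k) with A=1, B=1, C=k**4 + 2*k**3 + 22*k**2/5 + 23*k/5 + 4/5.
Key eq: (1)·f(k+1) = (1)·f(k) + (k**4 + 2*k**3 + 22*k**2/5 + 23*k/5 + 4/5).
From deg A=0, deg B=0, deg C=4: d=5.
Match coefficients ⇒ f(k) = k*(k**4 + 4*k**2 + 3*k - 4)/5.
Then R = B(k−1)f/C = k*(k**4 + 4*k**2 + 3*k - 4)/(5*k**4 + 10*k**3 + 22*k**2 + 23*k + 4), so s_k = R(k)·t_k = k*(k**4 + 4*k**2 + 3*k - 4).
Check: Δs_k = 5*k**4 + 10*k**3 + 22*k**2 + 23*k + 4. ✓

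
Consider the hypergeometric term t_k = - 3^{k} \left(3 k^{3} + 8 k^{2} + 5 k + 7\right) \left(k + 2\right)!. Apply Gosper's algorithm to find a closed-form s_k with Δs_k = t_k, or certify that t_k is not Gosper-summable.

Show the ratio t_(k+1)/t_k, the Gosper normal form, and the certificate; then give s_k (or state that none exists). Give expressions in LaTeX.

Ratio r(k) = 3*(3*k**4 + 26*k**3 + 81*k**2 + 113*k + 69)/(3*k**3 + 8*k**2 + 5*k + 7).
Factor: A=3*k + 9; B=1; C=k**3 + 8*k**2/3 + 5*k/3 + 7/3.
Solve (3*k + 9)·f(k+1) − (1)·f(k) = k**3 + 8*k**2/3 + 5*k/3 + 7/3.
d = 2 from the (1,0,3) case.
Solving with deg f ≤ 2: f(k) = (k**2 - 2*k + 2)/3.
So s_k = (B(k−1)f/C)·t_k = ((k**2 - 2*k + 2)/(3*k**3 + 8*k**2 + 5*k + 7))·t_k = -3**k*(k**2 - 2*k + 2)*factorial(k + 2).
s_(k+1) − s_k = -3**k*(3*k**3 + 8*k**2 + 5*k + 7)*factorial(k + 2) = t_k.

s_k = - 3^{k} \left(k^{2} - 2 k + 2\right) \left(k + 2\right)!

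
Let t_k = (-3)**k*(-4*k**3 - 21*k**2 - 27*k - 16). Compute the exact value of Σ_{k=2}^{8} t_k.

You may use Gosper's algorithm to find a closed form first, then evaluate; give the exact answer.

r(k) = 3*(-4*k**3 - 33*k**2 - 81*k - 68)/(4*k**3 + 21*k**2 + 27*k + 16) after simplifying.
Gosper form: A/B · C(k+1)/C(k) with A=-3, B=1, C=k**3 + 21*k**2/4 + 27*k/4 + 4.
Solve (-3)·f(k+1) − (1)·f(k) = k**3 + 21*k**2/4 + 27*k/4 + 4.
deg f ≤ 3 (via 0,0,3).
A polynomial solution: f(k) = -(k**3 + 3*k**2 + 1)/4.
Certificate R = B(k−1)f/C = -(k**3 + 3*k**2 + 1)/(4*k**3 + 21*k**2 + 27*k + 16) gives s_k = (-3)**k*(k**3 + 3*k**2 + 1).
Verify: (-3)**k*(-4*k**3 - 21*k**2 - 27*k - 16) matches t_k.
Evaluate s at k=9 and k=2: -19151559 and 189; difference -19151748.

Σ = -19151748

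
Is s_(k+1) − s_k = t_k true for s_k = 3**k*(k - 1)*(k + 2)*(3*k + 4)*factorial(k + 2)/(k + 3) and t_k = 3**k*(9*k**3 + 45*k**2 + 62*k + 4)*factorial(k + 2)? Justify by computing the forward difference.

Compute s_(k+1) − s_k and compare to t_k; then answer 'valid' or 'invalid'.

Invalid: residual -3**k*(3*k**2 + 11*k + 1)*(3*k**2 + 13*k + 16)*factorial(k + 2)/((k + 3)*(k + 4)) ≠ 0.

s_(k+1) = 3**(k + 1)*k*(k + 3)*(3*k + 7)*factorial(k + 3)/(k + 4)
s_(k+1) − s_k = 3**k*(9*k**5 + 99*k**4 + 413*k**3 + 784*k**2 + 583*k + 32)*factorial(k + 2)/((k + 3)*(k + 4))
(s_(k+1) − s_k) − t_k = -3**k*(3*k**2 + 11*k + 1)*(3*k**2 + 13*k + 16)*factorial(k + 2)/((k + 3)*(k + 4))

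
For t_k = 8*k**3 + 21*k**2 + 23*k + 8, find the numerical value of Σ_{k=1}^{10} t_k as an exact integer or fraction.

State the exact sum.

Ratio r(k) = (8*k**3 + 45*k**2 + 89*k + 60)/(8*k**3 + 21*k**2 + 23*k + 8).
Factor: A=1; B=1; C=k**3 + 21*k**2/8 + 23*k/8 + 1.
Need (1)·f(k+1) − (1)·f(k) = k**3 + 21*k**2/8 + 23*k/8 + 1.
From deg A=0, deg B=0, deg C=3: d=4.
Solving with deg f ≤ 4: f(k) = k**2*(2*k**2 + 3*k + 3)/8.
So s_k = (B(k−1)f/C)·t_k = (k**2*(2*k**2 + 3*k + 3)/(8*k**3 + 21*k**2 + 23*k + 8))·t_k = k**2*(2*k**2 + 3*k + 3).
s_(k+1) − s_k = 8*k**3 + 21*k**2 + 23*k + 8 = t_k.
Sum = s_(11) − s_(1); s_(11) = 33638, s_(1) = 8 ⇒ 33630.

Σ = 33630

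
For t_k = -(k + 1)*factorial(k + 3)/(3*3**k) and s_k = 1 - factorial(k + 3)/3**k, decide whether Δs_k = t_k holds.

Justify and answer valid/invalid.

Valid: the claim telescopes to t_k.

s_(k+1) = -3**(-k - 1)*factorial(k + 4) + 1
s_(k+1) − s_k = -(k + 1)*factorial(k + 3)/(3*3**k)
(s_(k+1) − s_k) − t_k = 0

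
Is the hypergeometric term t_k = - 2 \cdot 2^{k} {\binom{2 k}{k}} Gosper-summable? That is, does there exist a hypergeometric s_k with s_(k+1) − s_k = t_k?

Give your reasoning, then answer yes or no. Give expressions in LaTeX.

Ratio r(k) = 4*(2*k + 1)/(k + 1).
A = 8*k + 4, B = k + 1, C = 1.
Need (8*k + 4)·f(k+1) − (k)·f(k) = 1.
deg f ≤ -1 (via 1,1,0).
d = -1 < 0 ⇒ no nonzero polynomial f; not summable.

No — key equation has no polynomial f.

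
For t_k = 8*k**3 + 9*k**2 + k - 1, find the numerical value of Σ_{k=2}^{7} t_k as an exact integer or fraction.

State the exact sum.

Σ = 7536

Compute t_(k+1)/t_k: get (k + 8*(k + 1)**3 + 9*(k + 1)**2)/(8*k**3 + 9*k**2 + k - 1).
Factor: A=1; B=1; C=k**3 + 9*k**2/8 + k/8 - 1/8.
f must satisfy (1)·f(k+1) − (1)·f(k) = k**3 + 9*k**2/8 + k/8 - 1/8.
d = 4 from the (0,0,3) case.
A polynomial solution: f(k) = k**2*(2*k**2 - k - 2)/8.
R(k) = B(k−1)·f(k)/C(k) = k**2*(2*k**2 - k - 2)/(8*k**3 + 9*k**2 + k - 1); s_k = R·t_k = k**2*(2*k**2 - k - 2).
Δs = 8*k**3 + 9*k**2 + k - 1, as required.
Σ_(k=2)^(7) t_k = s_(8) − s_(2) = 7552 − (16) = 7536.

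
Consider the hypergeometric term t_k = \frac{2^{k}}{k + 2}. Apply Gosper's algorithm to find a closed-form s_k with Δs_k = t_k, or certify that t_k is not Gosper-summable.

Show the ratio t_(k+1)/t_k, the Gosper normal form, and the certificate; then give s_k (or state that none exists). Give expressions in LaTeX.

r(k) = 2*(k + 2)/(k + 3) after simplifying.
Normal form (A,B,C) = (2*k + 4, k + 3, 1).
f must satisfy (2*k + 4)·f(k+1) − (k + 2)·f(k) = 1.
Bound: deg f ≤ -1.
deg f ≤ -1 is impossible — no certificate.

none (Gosper's algorithm certifies no s_k)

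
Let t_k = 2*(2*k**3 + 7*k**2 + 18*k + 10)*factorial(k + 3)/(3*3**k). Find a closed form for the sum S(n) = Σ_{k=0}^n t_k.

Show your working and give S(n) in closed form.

Ratio r(k) = (2*k**4 + 21*k**3 + 90*k**2 + 189*k + 148)/(3*(2*k**3 + 7*k**2 + 18*k + 10)).
Normal form (A,B,C) = (k/3 + 4/3, 1, k**3 + 7*k**2/2 + 9*k + 5).
Solve (k/3 + 4/3)·f(k+1) − (1)·f(k) = k**3 + 7*k**2/2 + 9*k + 5.
d = 2 from the (1,0,3) case.
Coefficient equations give f(k) = 3*(2*k**2 + k - 2)/2.
Then R = B(k−1)f/C = 3*(2*k**2 + k - 2)/(2*k**3 + 7*k**2 + 18*k + 10), so s_k = R(k)·t_k = 2*(2*k**2 + k - 2)*factorial(k + 3)/3**k.
s_(k+1) − s_k = 2*(2*k**3 + 7*k**2 + 18*k + 10)*factorial(k + 3)/(3*3**k) = t_k.
Evaluate: s_(n+1) = 2*3**(-n - 1)*(2*n**2 + 5*n + 1)*factorial(n + 4); subtract s_(0) = -24 ⇒ S(n) = 2*(36*3**n + 2*n**6*factorial(n) + 25*n**5*factorial(n) + 121*n**4*factorial(n) + 285*n**3*factorial(n) + 333*n**2*factorial(n) + 170*n*factorial(n) + 24*factorial(n))/(3*3**n).

S(n) = 2*(36*3**n + 2*n**6*factorial(n) + 25*n**5*factorial(n) + 121*n**4*factorial(n) + 285*n**3*factorial(n) + 333*n**2*factorial(n) + 170*n*factorial(n) + 24*factorial(n))/(3*3**n)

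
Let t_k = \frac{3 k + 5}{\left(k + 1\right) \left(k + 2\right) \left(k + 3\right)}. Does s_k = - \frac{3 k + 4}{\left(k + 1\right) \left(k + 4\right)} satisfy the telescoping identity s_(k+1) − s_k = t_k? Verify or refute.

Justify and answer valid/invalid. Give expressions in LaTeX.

s_(k+1) = (-3*k - 7)/((k + 2)*(k + 5))
s_(k+1) − s_k = (3*k**2 + 11*k + 12)/(k**4 + 12*k**3 + 49*k**2 + 78*k + 40)
(s_(k+1) − s_k) − t_k = 4*(-3*k**2 - 15*k - 16)/(k**5 + 15*k**4 + 85*k**3 + 225*k**2 + 274*k + 120)

Invalid: residual \frac{4 \left(- 3 k^{2} - 15 k - 16\right)}{k^{5} + 15 k^{4} + 85 k^{3} + 225 k^{2} + 274 k + 120} ≠ 0.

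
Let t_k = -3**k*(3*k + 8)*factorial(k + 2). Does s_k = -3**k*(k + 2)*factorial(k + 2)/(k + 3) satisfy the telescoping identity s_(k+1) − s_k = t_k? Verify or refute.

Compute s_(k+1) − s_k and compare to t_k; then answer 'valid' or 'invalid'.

s_(k+1) = -3**(k + 1)*(k + 3)*factorial(k + 3)/(k + 4)
s_(k+1) − s_k = -3**k*(3*k**3 + 26*k**2 + 75*k + 73)*factorial(k + 2)/((k + 3)*(k + 4))
(s_(k+1) − s_k) − t_k = 3**k*(3*k**2 + 17*k + 23)*factorial(k + 2)/((k + 3)*(k + 4))

Invalid: residual 3**k*(3*k**2 + 17*k + 23)*factorial(k + 2)/((k + 3)*(k + 4)) ≠ 0.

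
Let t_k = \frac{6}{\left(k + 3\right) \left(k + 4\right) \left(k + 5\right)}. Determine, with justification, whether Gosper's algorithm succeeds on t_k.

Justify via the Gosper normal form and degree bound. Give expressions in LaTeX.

Ratio r(k) = (k + 3)/(k + 6).
Factor: A=k + 3; B=k + 6; C=1.
Set up (k + 3)·f(k+1) − (k + 5)·f(k) − (1) = 0.
Bound: deg f ≤ 2.
Solve for f: f(k) = k*(k + 7)/24 (degree 2 ≤ 2).
So s_k = (B(k−1)f/C)·t_k = (k*(k + 5)*(k + 7)/24)·t_k = k*(k + 7)/(4*(k + 3)*(k + 4)).
s_(k+1) − s_k = 6/(k**3 + 12*k**2 + 47*k + 60) = t_k.

Yes. s_k = \frac{k \left(k + 7\right)}{4 \left(k + 3\right) \left(k + 4\right)}.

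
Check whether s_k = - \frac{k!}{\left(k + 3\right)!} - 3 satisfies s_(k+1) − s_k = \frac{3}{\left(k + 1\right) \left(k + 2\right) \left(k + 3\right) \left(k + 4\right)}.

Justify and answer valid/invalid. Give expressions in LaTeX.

valid (s_(k+1) − s_k reduces to t_k)

s_(k+1) = -factorial(k + 1)/factorial(k + 4) - 3
s_(k+1) − s_k = 3/((k + 1)*(k + 2)*(k + 3)*(k + 4))
(s_(k+1) − s_k) − t_k = 0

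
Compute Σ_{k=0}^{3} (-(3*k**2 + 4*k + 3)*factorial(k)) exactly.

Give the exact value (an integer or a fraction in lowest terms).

Σ = -311

r(k) = (k + 1)*(4*k + 3*(k + 1)**2 + 7)/(3*k**2 + 4*k + 3) after simplifying.
Factor: A=k + 1; B=1; C=k**2 + 4*k/3 + 1.
Solve (k + 1)·f(k+1) − (1)·f(k) = k**2 + 4*k/3 + 1.
d = 1 from the (1,0,2) case.
Solve for f: f(k) = (3*k + 1)/3 (degree 1 ≤ 1).
Certificate R = B(k−1)f/C = (3*k + 1)/(3*k**2 + 4*k + 3) gives s_k = -(3*k + 1)*factorial(k).
Δs = -(3*k**2 + 4*k + 3)*factorial(k), as required.
Evaluate s at k=4 and k=0: -312 and -1; difference -311.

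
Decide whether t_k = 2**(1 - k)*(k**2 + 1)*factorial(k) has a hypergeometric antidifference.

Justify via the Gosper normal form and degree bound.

Yes. s_k = 2**(2 - k)*k*factorial(k).

t_(k+1)/t_k = (k + 1)*((k + 1)**2 + 1)/(2*(k**2 + 1)).
So A=k/2 + 1/2 and B=1, with C=k**2 + 1.
Set up (k/2 + 1/2)·f(k+1) − (1)·f(k) − (k**2 + 1) = 0.
Degrees (1,0,2) ⇒ d ≤ 1.
Coefficient equations give f(k) = 2*k.
R(k) = B(k−1)·f(k)/C(k) = 2*k/(k**2 + 1); s_k = R·t_k = 2**(2 - k)*k*factorial(k).
Δs = 2**(1 - k)*(k**2 + 1)*factorial(k), as required.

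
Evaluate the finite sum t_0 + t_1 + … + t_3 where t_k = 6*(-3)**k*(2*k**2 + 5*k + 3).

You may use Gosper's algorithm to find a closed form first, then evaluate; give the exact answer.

Σ = -4860

r(k) = 3*(-2*k**2 - 9*k - 10)/(2*k**2 + 5*k + 3) after simplifying.
Gosper form: A/B · C(k+1)/C(k) with A=-3, B=1, C=k**2 + 5*k/2 + 3/2.
Key eq: (-3)·f(k+1) = (1)·f(k) + (k**2 + 5*k/2 + 3/2).
Bound: deg f ≤ 2.
Match coefficients ⇒ f(k) = -k*(k + 1)/4.
Get s_k = R·t_k = (-3)**(k + 1)*k*(k + 1) with R(k) = B(k−1)f(k)/C(k) = -k/(2*(2*k + 3)).
Verify: 6*(-3)**k*(k + 1)*(2*k + 3) matches t_k.
Telescoping: Σ = s_(4) − s_(0) = -4860 − (0) = -4860.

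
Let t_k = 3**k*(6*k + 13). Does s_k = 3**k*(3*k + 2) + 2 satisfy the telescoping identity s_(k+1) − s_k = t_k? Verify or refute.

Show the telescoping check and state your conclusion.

s_(k+1) = 3**(k + 1)*(3*k + 5) + 2
s_(k+1) − s_k = 3**k*(6*k + 13)
(s_(k+1) − s_k) − t_k = 0

valid; difference matches t_k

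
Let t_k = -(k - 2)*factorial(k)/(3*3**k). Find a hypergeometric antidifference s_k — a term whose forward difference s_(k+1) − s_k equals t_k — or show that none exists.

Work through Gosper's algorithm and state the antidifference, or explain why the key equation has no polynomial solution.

s_k = -factorial(k)/3**k

t_(k+1)/t_k = (k**2 - 1)/(3*(k - 2)).
Gosper form: A/B · C(k+1)/C(k) with A=k/3 + 1/3, B=1, C=k - 2.
Set up (k/3 + 1/3)·f(k+1) − (1)·f(k) − (k - 2) = 0.
deg f ≤ 0 (via 1,0,1).
Solving with deg f ≤ 0: f(k) = 3.
R(k) = B(k−1)·f(k)/C(k) = 3/(k - 2); s_k = R·t_k = -factorial(k)/3**k.
Verify: -(k - 2)*factorial(k)/(3*3**k) matches t_k.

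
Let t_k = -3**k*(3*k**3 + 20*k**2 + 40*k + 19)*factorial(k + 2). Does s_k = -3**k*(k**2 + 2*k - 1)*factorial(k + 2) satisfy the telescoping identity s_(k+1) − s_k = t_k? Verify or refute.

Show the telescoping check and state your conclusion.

Valid — Δs_k = t_k.

s_(k+1) = -3**(k + 1)*(k**2 + 4*k + 2)*factorial(k + 3)
s_(k+1) − s_k = -3**k*(3*k**3 + 20*k**2 + 40*k + 19)*factorial(k + 2)
(s_(k+1) − s_k) − t_k = 0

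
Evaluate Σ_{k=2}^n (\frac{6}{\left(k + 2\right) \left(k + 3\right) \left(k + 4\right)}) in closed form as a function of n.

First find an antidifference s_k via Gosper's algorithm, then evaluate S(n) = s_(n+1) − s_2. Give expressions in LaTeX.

S(n) = \frac{3 \left(n^{2} + 7 n - 8\right)}{20 \left(n^{2} + 7 n + 12\right)}

Step 1: r(k) = (k + 2)/(k + 5).
Gosper form: A/B · C(k+1)/C(k) with A=k + 2, B=k + 5, C=1.
Need (k + 2)·f(k+1) − (k + 4)·f(k) = 1.
Degrees (1,1,0) ⇒ d ≤ 2.
A polynomial solution: f(k) = k*(k + 5)/12.
Certificate R = B(k−1)f/C = k*(k + 4)*(k + 5)/12 gives s_k = k*(k + 5)/(2*(k + 2)*(k + 3)).
s_(k+1) − s_k = 6/(k**3 + 9*k**2 + 26*k + 24) = t_k.
s_(n+1) = (n**2 + 7*n + 6)/(2*(n**2 + 7*n + 12)) and s_(2) = 7/20, so S(n) = 3*(n**2 + 7*n - 8)/(20*(n**2 + 7*n + 12)).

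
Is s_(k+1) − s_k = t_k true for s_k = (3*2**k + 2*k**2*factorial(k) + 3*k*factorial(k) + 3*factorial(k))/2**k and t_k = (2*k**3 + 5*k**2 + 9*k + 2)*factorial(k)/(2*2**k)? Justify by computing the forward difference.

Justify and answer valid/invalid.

Valid — Δs_k = t_k.

s_(k+1) = (6*2**k + 2*k**3*factorial(k) + 9*k**2*factorial(k) + 15*k*factorial(k) + 8*factorial(k))/(2*2**k)
s_(k+1) − s_k = (2*k**3 + 5*k**2 + 9*k + 2)*factorial(k)/(2*2**k)
(s_(k+1) − s_k) − t_k = 0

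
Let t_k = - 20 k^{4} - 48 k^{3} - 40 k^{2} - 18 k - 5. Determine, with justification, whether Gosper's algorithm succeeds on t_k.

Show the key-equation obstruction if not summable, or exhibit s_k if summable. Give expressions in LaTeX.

The ratio is (20*k**4 + 128*k**3 + 304*k**2 + 322*k + 131)/(20*k**4 + 48*k**3 + 40*k**2 + 18*k + 5).
Factor: A=1; B=1; C=k**4 + 12*k**3/5 + 2*k**2 + 9*k/10 + 1/4.
Solve (1)·f(k+1) − (1)·f(k) = k**4 + 12*k**3/5 + 2*k**2 + 9*k/10 + 1/4.
Bound: deg f ≤ 5.
Solving with deg f ≤ 5: f(k) = k*(4*k**4 + 2*k**3 - 4*k**2 + k + 2)/20.
Certificate R = B(k−1)f/C = k*(4*k**4 + 2*k**3 - 4*k**2 + k + 2)/(20*k**4 + 48*k**3 + 40*k**2 + 18*k + 5) gives s_k = k*(-4*k**4 - 2*k**3 + 4*k**2 - k - 2).
Δs = -20*k**4 - 48*k**3 - 40*k**2 - 18*k - 5, as required.

Yes. s_k = k \left(- 4 k^{4} - 2 k^{3} + 4 k^{2} - k - 2\right).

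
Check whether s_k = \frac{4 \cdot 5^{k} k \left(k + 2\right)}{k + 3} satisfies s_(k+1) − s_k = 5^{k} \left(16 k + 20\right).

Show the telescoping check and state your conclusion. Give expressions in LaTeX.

s_(k+1) = 20*5**k*(k + 1)*(k + 3)/(k + 4)
s_(k+1) − s_k = 5**k*(16*k**3 + 116*k**2 + 268*k + 180)/(k**2 + 7*k + 12)
(s_(k+1) − s_k) − t_k = 5**k*(-16*k**2 - 64*k - 60)/(k**2 + 7*k + 12)

Invalid: residual \frac{5^{k} \left(- 16 k^{2} - 64 k - 60\right)}{k^{2} + 7 k + 12} ≠ 0.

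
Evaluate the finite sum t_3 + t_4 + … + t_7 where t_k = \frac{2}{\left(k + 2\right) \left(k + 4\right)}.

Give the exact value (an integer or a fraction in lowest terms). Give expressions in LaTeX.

Ratio r(k) = (k + 2)*(k + 4)/((k + 3)*(k + 5)).
Take A(k)=k + 2, B(k)=k + 5, C(k)=k + 3.
Set up (k + 2)·f(k+1) − (k + 4)·f(k) − (k + 3) = 0.
Bound: deg f ≤ 2.
Match coefficients ⇒ f(k) = k*(5*k + 13)/12.
Get s_k = R·t_k = k*(5*k + 13)/(6*(k + 2)*(k + 3)) with R(k) = B(k−1)f(k)/C(k) = k*(k + 4)*(5*k + 13)/(12*(k + 3)).
s_(k+1) − s_k = 2/(k**2 + 6*k + 8) = t_k.
Telescoping: Σ = s_(8) − s_(3) = 106/165 − (7/15) = 29/165.

Σ = 29/165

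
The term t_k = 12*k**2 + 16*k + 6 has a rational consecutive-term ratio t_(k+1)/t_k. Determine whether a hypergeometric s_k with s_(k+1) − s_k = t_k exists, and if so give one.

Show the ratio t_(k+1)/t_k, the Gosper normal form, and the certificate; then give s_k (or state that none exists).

s_k = k**2*(4*k + 2)

The ratio is (6*k**2 + 20*k + 17)/(6*k**2 + 8*k + 3).
Take A(k)=1, B(k)=1, C(k)=k**2 + 4*k/3 + 1/2.
Need (1)·f(k+1) − (1)·f(k) = k**2 + 4*k/3 + 1/2.
deg f ≤ 3 (via 0,0,2).
Solving with deg f ≤ 3: f(k) = k**2*(2*k + 1)/6.
Certificate R = B(k−1)f/C = k**2*(2*k + 1)/(6*k**2 + 8*k + 3) gives s_k = k**2*(4*k + 2).
Check: Δs_k = 12*k**2 + 16*k + 6. ✓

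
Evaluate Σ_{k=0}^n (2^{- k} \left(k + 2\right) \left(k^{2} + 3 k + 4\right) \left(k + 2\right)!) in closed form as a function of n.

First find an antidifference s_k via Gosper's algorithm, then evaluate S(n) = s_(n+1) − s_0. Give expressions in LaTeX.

S(n) = 2^{- n} \left(2^{n + 2} + n^{5} n! + 10 n^{4} n! + 37 n^{3} n! + 62 n^{2} n! + 46 n n! + 12 n!\right)

Compute t_(k+1)/t_k: get (k + 3)**2*(3*k + (k + 1)**2 + 7)/(2*(k + 2)*(k**2 + 3*k + 4)).
Factor: A=k/2 + 3/2; B=1; C=k**3 + 5*k**2 + 10*k + 8.
Solve (k/2 + 3/2)·f(k+1) − (1)·f(k) = k**3 + 5*k**2 + 10*k + 8.
Bound: deg f ≤ 2.
Match coefficients ⇒ f(k) = 2*(k**2 + 2*k - 1).
So s_k = (B(k−1)f/C)·t_k = (2*(k**2 + 2*k - 1)/((k + 2)*(k**2 + 3*k + 4)))·t_k = 2**(1 - k)*(k**2 + 2*k - 1)*factorial(k + 2).
Check: Δs_k = (k + 2)*(k**2 + 3*k + 4)*factorial(k + 2)/2**k. ✓
s_(n+1) = (n**2 + 4*n + 2)*factorial(n + 3)/2**n and s_(0) = -4, so S(n) = (2**(n + 2) + n**5*factorial(n) + 10*n**4*factorial(n) + 37*n**3*factorial(n) + 62*n**2*factorial(n) + 46*n*factorial(n) + 12*factorial(n))/2**n.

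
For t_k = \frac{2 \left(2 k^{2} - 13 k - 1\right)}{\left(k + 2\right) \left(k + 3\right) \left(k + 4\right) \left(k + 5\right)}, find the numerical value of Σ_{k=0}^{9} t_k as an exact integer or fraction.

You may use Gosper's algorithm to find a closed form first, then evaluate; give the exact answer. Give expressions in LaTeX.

The ratio is (k + 2)*(13*k - 2*(k + 1)**2 + 14)/((k + 6)*(-2*k**2 + 13*k + 1)).
Normal form (A,B,C) = (k + 2, k + 6, k**2 - 13*k/2 - 1/2).
Solve (k + 2)·f(k+1) − (k + 5)·f(k) = k**2 - 13*k/2 - 1/2.
d = 3 from the (1,1,2) case.
A polynomial solution: f(k) = -k*(4*k - 3)/4.
Then R = B(k−1)f/C = -k*(k + 5)*(4*k - 3)/(2*(2*k**2 - 13*k - 1)), so s_k = R(k)·t_k = k*(3 - 4*k)/((k + 2)*(k + 3)*(k + 4)).
s_(k+1) − s_k = 2*(2*k**2 - 13*k - 1)/(k**4 + 14*k**3 + 71*k**2 + 154*k + 120) = t_k.
Σ_(k=0)^(9) t_k = s_(10) − s_(0) = -185/1092 − (0) = -185/1092.

Σ = -185/1092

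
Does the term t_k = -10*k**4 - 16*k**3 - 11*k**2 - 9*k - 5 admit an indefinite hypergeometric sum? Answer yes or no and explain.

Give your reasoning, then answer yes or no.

Yes. s_k = k*(-2*k**4 + k**3 + k**2 - 3*k - 2).

Compute t_(k+1)/t_k: get (10*k**4 + 56*k**3 + 119*k**2 + 119*k + 51)/(10*k**4 + 16*k**3 + 11*k**2 + 9*k + 5).
So A=1 and B=1, with C=k**4 + 8*k**3/5 + 11*k**2/10 + 9*k/10 + 1/2.
Solve (1)·f(k+1) − (1)·f(k) = k**4 + 8*k**3/5 + 11*k**2/10 + 9*k/10 + 1/2.
d = 5 from the (0,0,4) case.
Match coefficients ⇒ f(k) = k*(2*k**4 - k**3 - k**2 + 3*k + 2)/10.
So s_k = (B(k−1)f/C)·t_k = (k*(2*k**4 - k**3 - k**2 + 3*k + 2)/(10*k**4 + 16*k**3 + 11*k**2 + 9*k + 5))·t_k = k*(-2*k**4 + k**3 + k**2 - 3*k - 2).
Verify: -10*k**4 - 16*k**3 - 11*k**2 - 9*k - 5 matches t_k.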